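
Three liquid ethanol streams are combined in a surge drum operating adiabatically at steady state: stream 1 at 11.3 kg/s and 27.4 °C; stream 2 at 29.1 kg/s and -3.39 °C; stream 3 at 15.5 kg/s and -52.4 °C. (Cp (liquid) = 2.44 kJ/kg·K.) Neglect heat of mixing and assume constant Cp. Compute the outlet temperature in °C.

No heat crosses the boundary, so H_out = H_in.
T_out = Σ ṁᵢCp,ᵢTᵢ / Σ ṁᵢCp,ᵢ
      = -1467 / 136.4 = -10.755 °C

T_out = -10.8 °C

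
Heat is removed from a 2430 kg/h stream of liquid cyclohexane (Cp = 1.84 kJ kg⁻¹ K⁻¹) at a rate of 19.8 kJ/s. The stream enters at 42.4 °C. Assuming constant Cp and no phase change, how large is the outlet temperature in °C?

T_out = 26.5 °C

Q = 19.8 kJ/s = 71280 kJ/h
ΔT = Q/(ṁ·Cp) = 71280/(2430×1.84) = 15.942 K
T_out = 42.4 − 15.942 = 26.458 °C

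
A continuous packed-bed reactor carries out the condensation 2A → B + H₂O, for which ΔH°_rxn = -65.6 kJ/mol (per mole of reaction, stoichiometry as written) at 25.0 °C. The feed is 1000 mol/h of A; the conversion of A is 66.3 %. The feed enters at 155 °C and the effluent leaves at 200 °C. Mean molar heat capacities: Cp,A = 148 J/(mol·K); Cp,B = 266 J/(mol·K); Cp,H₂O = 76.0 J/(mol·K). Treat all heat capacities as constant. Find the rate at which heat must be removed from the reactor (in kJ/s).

Extent of reaction ξ = 0.663 × 1000 / 2 = 331.5 mol/h
Reaction term: ξ·ΔH°_rxn = 331.5 × -65.6 = -21746 kJ/h
Sensible, feed 155→25 °C: -19240 kJ/h
Outlet flows (mol/h): A 337, B 331.5, H₂O 331.5
Sensible, products 25→200 °C: 28569 kJ/h
Q = ΔH = -12418 kJ/h = -3.4494 kW
Heat removed = 3.4494 kJ/s

Q_out = 3.45 kJ/s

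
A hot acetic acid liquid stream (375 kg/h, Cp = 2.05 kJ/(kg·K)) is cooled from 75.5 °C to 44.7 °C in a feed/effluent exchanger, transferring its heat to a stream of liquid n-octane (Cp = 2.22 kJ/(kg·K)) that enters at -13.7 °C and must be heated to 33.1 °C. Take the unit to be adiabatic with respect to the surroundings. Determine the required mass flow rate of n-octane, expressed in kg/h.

Heat released by hot stream: Q = 375 × 2.05 × (75.5 − 44.7) = 23677 kJ/h
Energy balance on cold side (adiabatic exchanger): Q = ṁ_c·Cp_c·(T_c,out − T_c,in)
ṁ_c = 23677 / [2.22 × (33.1 − -13.7)] = 227.9 kg/h

ṁ_c = 228 kg/h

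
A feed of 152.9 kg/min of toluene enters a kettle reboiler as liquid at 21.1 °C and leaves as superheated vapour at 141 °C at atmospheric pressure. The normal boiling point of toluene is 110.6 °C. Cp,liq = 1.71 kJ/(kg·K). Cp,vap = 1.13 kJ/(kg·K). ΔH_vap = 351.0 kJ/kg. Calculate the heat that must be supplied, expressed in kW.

Q = 1370 kW

liquid 21.1→110.6 °C: 153.04 kJ/kg
vaporisation at 110.6 °C: 351 kJ/kg
vapour 110.6→141 °C: 34.352 kJ/kg
Δh = 153.04 + 351 + 34.352 = 538.4 kJ/kg
Q = ṁ·Δh = 152.9 kg/min × 538.4 kJ/kg = 82321 kJ/min
|Q| = 1372 kW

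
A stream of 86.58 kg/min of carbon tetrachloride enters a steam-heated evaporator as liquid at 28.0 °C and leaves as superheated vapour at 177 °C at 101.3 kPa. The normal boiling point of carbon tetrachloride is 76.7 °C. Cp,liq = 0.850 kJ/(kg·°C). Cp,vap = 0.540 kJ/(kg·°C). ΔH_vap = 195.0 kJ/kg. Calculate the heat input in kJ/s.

liquid 28.0→76.7 °C: 41.395 kJ/kg
vaporisation at 76.7 °C: 195 kJ/kg
vapour 76.7→177 °C: 54.162 kJ/kg
Δh = 41.395 + 195 + 54.162 = 290.56 kJ/kg
Q = ṁ·Δh = 86.58 kg/min × 290.56 kJ/kg = 25156 kJ/min
|Q| = 419.27 kW

Q = 419 kJ/s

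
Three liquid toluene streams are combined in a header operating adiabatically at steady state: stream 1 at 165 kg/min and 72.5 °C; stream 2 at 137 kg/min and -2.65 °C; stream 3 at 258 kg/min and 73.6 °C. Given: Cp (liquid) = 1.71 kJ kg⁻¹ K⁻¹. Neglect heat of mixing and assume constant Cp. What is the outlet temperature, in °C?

T_out = 54.6 °C

No heat crosses the boundary, so H_out = H_in.
T_out = Σ ṁᵢCp,ᵢTᵢ / Σ ṁᵢCp,ᵢ
      = 52306 / 957.6 = 54.622 °C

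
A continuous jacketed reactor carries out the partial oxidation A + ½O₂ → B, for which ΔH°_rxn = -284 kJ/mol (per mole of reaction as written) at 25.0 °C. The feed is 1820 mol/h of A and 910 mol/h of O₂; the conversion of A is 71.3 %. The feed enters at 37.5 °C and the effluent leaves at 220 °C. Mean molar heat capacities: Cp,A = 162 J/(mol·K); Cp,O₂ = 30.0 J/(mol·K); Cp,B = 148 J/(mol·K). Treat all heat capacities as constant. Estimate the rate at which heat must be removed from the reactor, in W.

Q_out = 88100 W

Extent of reaction ξ = 0.713 × 1820 = 1297.7 mol/h
Reaction term: ξ·ΔH°_rxn = 1297.7 × -284 = -368540 kJ/h
Sensible, feed 37.5→25 °C: -4026.8 kJ/h
Outlet flows (mol/h): A 522.34, O₂ 261.17, B 1297.7
Sensible, products 25→220 °C: 55479 kJ/h
Q = ΔH = -317080 kJ/h = -88.079 kW
Heat removed = 88079 W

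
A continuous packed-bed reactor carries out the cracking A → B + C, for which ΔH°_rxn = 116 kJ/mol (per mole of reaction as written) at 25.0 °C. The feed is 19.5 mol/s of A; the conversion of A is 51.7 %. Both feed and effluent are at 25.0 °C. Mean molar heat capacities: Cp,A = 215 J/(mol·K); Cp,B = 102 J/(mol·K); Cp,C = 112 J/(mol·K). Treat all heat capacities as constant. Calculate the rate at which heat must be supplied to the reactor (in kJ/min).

Extent of reaction ξ = 0.517 × 19.5 = 10.082 mol/s
Reaction term: ξ·ΔH°_rxn = 10.082 × 116 = 1169.5 kJ/s
Q = ΔH = 1169.5 kJ/s = 1169.5 kW
Heat supplied = 70167 kJ/min

Q_in = 70200 kJ/min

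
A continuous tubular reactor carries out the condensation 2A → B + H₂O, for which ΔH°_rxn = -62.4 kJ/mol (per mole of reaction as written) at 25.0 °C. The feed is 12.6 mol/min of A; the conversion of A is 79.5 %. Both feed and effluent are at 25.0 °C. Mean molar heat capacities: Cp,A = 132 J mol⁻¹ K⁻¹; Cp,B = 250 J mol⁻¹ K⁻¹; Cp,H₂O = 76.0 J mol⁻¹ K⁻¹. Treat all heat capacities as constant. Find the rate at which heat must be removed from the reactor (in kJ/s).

Q_out = 5.21 kJ/s

Extent of reaction ξ = 0.795 × 12.6 / 2 = 5.0085 mol/min
Reaction term: ξ·ΔH°_rxn = 5.0085 × -62.4 = -312.53 kJ/min
Q = ΔH = -312.53 kJ/min = -5.2088 kW
Heat removed = 5.2088 kJ/s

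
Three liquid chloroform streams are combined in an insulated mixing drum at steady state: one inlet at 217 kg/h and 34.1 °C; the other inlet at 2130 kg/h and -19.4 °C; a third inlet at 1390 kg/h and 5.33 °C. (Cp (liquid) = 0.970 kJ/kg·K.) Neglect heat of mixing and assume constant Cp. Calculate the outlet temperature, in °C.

Energy balance with Q = 0: Σ ṁᵢCp,ᵢ(T_out − Tᵢ) = 0
Σ ṁᵢCp,ᵢTᵢ = 217×0.970×34.1 + 2130×0.970×-19.4 + 1390×0.970×5.33 = -25718
Σ ṁᵢCp,ᵢ = 217×0.970 + 2130×0.970 + 1390×0.970 = 3624.9
T_out = -25718 / 3624.9 = -7.0949 °C

T_out = -7.09 °C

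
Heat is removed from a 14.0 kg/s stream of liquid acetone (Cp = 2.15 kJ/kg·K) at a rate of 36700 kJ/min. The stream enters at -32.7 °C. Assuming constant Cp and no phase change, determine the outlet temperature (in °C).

T_out = -53.0 °C

Q = 36700 kJ/min = 611.67 kJ/s
ΔT = Q/(ṁ·Cp) = 611.67/(14.0×2.15) = 20.321 K
T_out = -32.7 − 20.321 = -53.021 °C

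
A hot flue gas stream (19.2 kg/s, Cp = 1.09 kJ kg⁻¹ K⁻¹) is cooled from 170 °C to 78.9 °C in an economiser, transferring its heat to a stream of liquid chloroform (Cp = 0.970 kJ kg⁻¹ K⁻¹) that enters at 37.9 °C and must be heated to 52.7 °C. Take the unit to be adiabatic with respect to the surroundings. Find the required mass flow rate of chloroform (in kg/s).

ṁ_c = 133 kg/s

Heat released by hot stream: Q = 19.2 × 1.09 × (170 − 78.9) = 1906.5 kJ/s
Energy balance on cold side (adiabatic exchanger): Q = ṁ_c·Cp_c·(T_c,out − T_c,in)
ṁ_c = 1906.5 / [0.970 × (52.7 − 37.9)] = 132.8 kg/s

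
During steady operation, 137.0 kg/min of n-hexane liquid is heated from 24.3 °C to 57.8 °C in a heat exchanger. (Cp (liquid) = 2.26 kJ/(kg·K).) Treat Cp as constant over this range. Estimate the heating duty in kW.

Q = 173 kW

Q = ṁ·Cp·ΔT = 137.0 × 2.26 × (57.8 − 24.3) = 10372 kJ/min
Converting: 10372 / 60 s = 172.87 kW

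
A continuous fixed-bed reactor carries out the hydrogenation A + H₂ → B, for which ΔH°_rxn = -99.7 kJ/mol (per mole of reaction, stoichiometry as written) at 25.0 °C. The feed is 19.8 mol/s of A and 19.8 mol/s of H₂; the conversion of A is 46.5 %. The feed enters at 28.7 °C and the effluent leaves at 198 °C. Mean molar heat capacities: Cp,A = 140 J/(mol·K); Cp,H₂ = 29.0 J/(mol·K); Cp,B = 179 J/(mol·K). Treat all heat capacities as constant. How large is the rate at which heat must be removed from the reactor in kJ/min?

Extent of reaction ξ = 0.465 × 19.8 = 9.207 mol/s
Reaction term: ξ·ΔH°_rxn = 9.207 × -99.7 = -917.94 kJ/s
Sensible, feed 28.7→25 °C: -12.381 kJ/s
Outlet flows (mol/s): A 10.593, H₂ 10.593, B 9.207
Sensible, products 25→198 °C: 594.82 kJ/s
Q = ΔH = -335.5 kJ/s = -335.5 kW
Heat removed = 20130 kJ/min

Q_out = 20100 kJ/min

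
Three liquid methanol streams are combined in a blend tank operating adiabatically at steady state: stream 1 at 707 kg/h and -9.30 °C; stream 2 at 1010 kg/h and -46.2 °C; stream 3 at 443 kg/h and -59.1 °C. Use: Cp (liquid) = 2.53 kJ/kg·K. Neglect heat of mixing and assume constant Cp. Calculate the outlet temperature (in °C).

Energy balance with Q = 0: Σ ṁᵢCp,ᵢ(T_out − Tᵢ) = 0
Σ ṁᵢCp,ᵢTᵢ = 707×2.53×-9.30 + 1010×2.53×-46.2 + 443×2.53×-59.1 = -200930
Σ ṁᵢCp,ᵢ = 707×2.53 + 1010×2.53 + 443×2.53 = 5464.8
T_out = -200930 / 5464.8 = -36.768 °C

T_out = -36.8 °C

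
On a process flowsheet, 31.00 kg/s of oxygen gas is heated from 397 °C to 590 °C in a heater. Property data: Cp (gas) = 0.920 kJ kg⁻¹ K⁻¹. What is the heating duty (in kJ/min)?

Q = 330000 kJ/min

Q = ṁ·Cp·ΔT = 31.00 × 0.920 × (590 − 397) = 5504.4 kJ/s
Heating duty = 330260 kJ/min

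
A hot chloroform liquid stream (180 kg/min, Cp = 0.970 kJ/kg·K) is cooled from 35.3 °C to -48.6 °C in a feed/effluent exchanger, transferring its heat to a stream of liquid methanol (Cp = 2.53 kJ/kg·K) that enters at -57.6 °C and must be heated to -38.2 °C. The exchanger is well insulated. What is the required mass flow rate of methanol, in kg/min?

Heat released by hot stream: Q = 180 × 0.970 × (35.3 − -48.6) = 14649 kJ/min
Energy balance on cold side (adiabatic exchanger): Q = ṁ_c·Cp_c·(T_c,out − T_c,in)
ṁ_c = 14649 / [2.53 × (-38.2 − -57.6)] = 298.46 kg/min

ṁ_c = 298 kg/min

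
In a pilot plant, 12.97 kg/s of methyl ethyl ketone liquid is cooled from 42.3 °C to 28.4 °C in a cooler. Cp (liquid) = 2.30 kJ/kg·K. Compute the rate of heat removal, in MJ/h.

Q_c = 1490 MJ/h

Q = ṁ·Cp·ΔT = 12.97 × 2.30 × (28.4 − 42.3) = -414.65 kJ/s
Cooling duty = 1492.7 MJ/h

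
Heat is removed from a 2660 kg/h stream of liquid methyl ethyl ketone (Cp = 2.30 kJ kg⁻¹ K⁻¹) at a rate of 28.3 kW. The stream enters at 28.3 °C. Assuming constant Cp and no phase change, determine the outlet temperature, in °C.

T_out = 11.6 °C

Q = 28.3 kW = 101880 kJ/h
ΔT = Q/(ṁ·Cp) = 101880/(2660×2.30) = 16.653 K
T_out = 28.3 − 16.653 = 11.647 °C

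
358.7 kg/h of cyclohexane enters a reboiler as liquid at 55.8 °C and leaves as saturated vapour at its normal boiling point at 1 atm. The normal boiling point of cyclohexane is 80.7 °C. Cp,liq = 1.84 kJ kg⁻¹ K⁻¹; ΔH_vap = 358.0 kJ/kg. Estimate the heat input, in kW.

Q = 40.2 kW

liquid 55.8→80.7 °C: 45.816 kJ/kg
vaporisation at 80.7 °C: 358 kJ/kg
Δh = 45.816 + 358 = 403.82 kJ/kg
Q = ṁ·Δh = 358.7 kg/h × 403.82 kJ/kg = 144850 kJ/h
|Q| = 40.236 kW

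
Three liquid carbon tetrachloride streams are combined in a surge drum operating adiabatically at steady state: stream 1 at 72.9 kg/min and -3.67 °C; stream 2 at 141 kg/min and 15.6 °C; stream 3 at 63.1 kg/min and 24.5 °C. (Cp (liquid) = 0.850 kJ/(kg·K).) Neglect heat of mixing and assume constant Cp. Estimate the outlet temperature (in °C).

T_out = 12.6 °C

No heat crosses the boundary, so H_out = H_in.
Σ ṁᵢCp,ᵢTᵢ = 72.9×0.850×-3.67 + 141×0.850×15.6 + 63.1×0.850×24.5 = 2956.3
Σ ṁᵢCp,ᵢ = 72.9×0.850 + 141×0.850 + 63.1×0.850 = 235.45
T_out = 2956.3 / 235.45 = 12.556 °C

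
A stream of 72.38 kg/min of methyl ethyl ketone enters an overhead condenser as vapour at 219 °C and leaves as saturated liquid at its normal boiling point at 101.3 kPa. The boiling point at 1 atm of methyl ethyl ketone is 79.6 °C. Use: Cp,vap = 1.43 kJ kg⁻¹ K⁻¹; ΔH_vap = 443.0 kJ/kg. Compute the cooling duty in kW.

vapour 219→79.6 °C: -199.34 kJ/kg
condensation at 79.6 °C: -443 kJ/kg
Δh = -199.34 + -443 = -642.34 kJ/kg
Q = ṁ·Δh = 72.38 kg/min × -642.34 kJ/kg = -46493 kJ/min
|Q| = 774.88 kW

Q_c = 775 kW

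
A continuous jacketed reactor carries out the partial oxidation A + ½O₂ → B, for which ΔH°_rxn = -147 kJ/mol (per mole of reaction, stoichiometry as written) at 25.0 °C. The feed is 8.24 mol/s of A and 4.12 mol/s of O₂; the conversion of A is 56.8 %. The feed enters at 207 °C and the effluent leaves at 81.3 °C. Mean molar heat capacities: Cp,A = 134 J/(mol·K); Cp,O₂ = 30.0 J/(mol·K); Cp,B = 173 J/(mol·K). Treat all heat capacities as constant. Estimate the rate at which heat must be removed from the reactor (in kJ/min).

Extent of reaction ξ = 0.568 × 8.24 = 4.6803 mol/s
Reaction term: ξ·ΔH°_rxn = 4.6803 × -147 = -688.01 kJ/s
Sensible, feed 207→25 °C: -223.45 kJ/s
Outlet flows (mol/s): A 3.5597, O₂ 1.7798, B 4.6803
Sensible, products 25→81.3 °C: 75.447 kJ/s
Q = ΔH = -836.01 kJ/s = -836.01 kW
Heat removed = 50161 kJ/min

Q_out = 50200 kJ/min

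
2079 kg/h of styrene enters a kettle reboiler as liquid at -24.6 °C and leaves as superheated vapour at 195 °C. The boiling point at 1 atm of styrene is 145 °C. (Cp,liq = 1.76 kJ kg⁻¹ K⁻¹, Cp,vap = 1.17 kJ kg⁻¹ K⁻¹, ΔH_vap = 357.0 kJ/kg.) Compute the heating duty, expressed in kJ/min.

liquid -24.6→145 °C: 298.5 kJ/kg
vaporisation at 145 °C: 357 kJ/kg
vapour 145→195 °C: 58.5 kJ/kg
Δh = 298.5 + 357 + 58.5 = 714 kJ/kg
Q = ṁ·Δh = 2079 kg/h × 714 kJ/kg = 1.4844e+06 kJ/h
|Q| = 412.33 kW = 24740 kJ/min

Q = 24700 kJ/min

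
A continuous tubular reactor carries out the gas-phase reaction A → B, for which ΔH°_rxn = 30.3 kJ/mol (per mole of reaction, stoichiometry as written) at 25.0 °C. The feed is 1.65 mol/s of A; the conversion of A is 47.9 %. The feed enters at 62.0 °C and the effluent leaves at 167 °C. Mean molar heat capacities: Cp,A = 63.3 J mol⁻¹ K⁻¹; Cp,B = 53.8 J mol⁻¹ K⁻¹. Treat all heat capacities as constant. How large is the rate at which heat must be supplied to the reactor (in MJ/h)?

Extent of reaction ξ = 0.479 × 1.65 = 0.79035 mol/s
Reaction term: ξ·ΔH°_rxn = 0.79035 × 30.3 = 23.948 kJ/s
Sensible, feed 62.0→25 °C: -3.8645 kJ/s
Outlet flows (mol/s): A 0.85965, B 0.79035
Sensible, products 25→167 °C: 13.765 kJ/s
Q = ΔH = 33.848 kJ/s = 33.848 kW
Heat supplied = 121.85 MJ/h

Q_in = 122 MJ/h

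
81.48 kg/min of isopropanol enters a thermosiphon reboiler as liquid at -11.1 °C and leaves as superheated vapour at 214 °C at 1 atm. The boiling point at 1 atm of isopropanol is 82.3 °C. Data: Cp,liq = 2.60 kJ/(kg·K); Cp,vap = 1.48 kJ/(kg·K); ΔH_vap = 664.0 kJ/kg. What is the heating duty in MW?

liquid -11.1→82.3 °C: 242.84 kJ/kg
vaporisation at 82.3 °C: 664 kJ/kg
vapour 82.3→214 °C: 194.92 kJ/kg
Δh = 242.84 + 664 + 194.92 = 1101.8 kJ/kg
Q = ṁ·Δh = 81.48 kg/min × 1101.8 kJ/kg = 89771 kJ/min
|Q| = 1496.2 kW = 1.4962 MW

Q = 1.50 MW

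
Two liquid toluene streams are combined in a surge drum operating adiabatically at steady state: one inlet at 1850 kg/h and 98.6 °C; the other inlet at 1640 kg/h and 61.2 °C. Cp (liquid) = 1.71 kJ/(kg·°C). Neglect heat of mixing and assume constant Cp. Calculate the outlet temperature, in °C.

No heat crosses the boundary, so H_out = H_in.
Σ ṁᵢCp,ᵢTᵢ = 1850×1.71×98.6 + 1640×1.71×61.2 = 483550
Σ ṁᵢCp,ᵢ = 1850×1.71 + 1640×1.71 = 5967.9
T_out = 483550 / 5967.9 = 81.025 °C

T_out = 81.0 °C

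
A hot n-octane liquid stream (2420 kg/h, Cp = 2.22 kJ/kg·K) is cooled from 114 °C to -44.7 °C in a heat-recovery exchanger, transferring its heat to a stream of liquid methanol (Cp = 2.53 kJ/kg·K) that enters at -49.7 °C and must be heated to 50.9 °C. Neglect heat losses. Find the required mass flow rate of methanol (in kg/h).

Heat released by hot stream: Q = 2420 × 2.22 × (114 − -44.7) = 852600 kJ/h
Energy balance on cold side (adiabatic exchanger): Q = ṁ_c·Cp_c·(T_c,out − T_c,in)
ṁ_c = 852600 / [2.53 × (50.9 − -49.7)] = 3349.9 kg/h

ṁ_c = 3350 kg/h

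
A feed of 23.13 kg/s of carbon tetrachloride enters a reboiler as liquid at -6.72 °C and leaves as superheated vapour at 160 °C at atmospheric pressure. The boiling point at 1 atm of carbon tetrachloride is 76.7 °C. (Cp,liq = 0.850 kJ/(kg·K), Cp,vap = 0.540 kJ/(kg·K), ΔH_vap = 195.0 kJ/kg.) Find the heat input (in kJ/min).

liquid -6.72→76.7 °C: 70.907 kJ/kg
vaporisation at 76.7 °C: 195 kJ/kg
vapour 76.7→160 °C: 44.982 kJ/kg
Δh = 70.907 + 195 + 44.982 = 310.89 kJ/kg
Q = ṁ·Δh = 23.13 kg/s × 310.89 kJ/kg = 7190.9 kJ/s
|Q| = 7190.9 kW = 431450 kJ/min

Q = 431000 kJ/min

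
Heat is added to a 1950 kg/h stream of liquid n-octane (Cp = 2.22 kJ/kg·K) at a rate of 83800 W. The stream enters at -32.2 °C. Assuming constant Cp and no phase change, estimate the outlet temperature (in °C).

T_out = 37.5 °C

Q = 83800 W = 301680 kJ/h
ΔT = Q/(ṁ·Cp) = 301680/(1950×2.22) = 69.688 K
T_out = -32.2 + 69.688 = 37.488 °C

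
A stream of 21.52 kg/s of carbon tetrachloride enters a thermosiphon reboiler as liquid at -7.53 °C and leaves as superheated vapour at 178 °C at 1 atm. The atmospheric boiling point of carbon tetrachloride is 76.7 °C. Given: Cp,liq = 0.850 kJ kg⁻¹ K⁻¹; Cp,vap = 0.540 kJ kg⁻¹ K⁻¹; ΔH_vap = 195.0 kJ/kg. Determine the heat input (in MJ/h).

Q = 24900 MJ/h

liquid -7.53→76.7 °C: 71.596 kJ/kg
vaporisation at 76.7 °C: 195 kJ/kg
vapour 76.7→178 °C: 54.702 kJ/kg
Δh = 71.596 + 195 + 54.702 = 321.3 kJ/kg
Q = ṁ·Δh = 21.52 kg/s × 321.3 kJ/kg = 6914.3 kJ/s
|Q| = 6914.3 kW = 24892 MJ/h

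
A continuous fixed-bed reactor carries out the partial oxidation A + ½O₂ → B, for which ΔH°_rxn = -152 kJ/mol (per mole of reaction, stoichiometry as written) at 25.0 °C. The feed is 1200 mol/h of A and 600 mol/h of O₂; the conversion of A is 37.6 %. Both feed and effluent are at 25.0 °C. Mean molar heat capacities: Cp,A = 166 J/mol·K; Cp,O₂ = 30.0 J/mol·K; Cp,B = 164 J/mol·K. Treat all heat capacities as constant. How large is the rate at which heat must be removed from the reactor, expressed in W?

Q_out = 19100 W

Extent of reaction ξ = 0.376 × 1200 = 451.2 mol/h
Reaction term: ξ·ΔH°_rxn = 451.2 × -152 = -68582 kJ/h
Q = ΔH = -68582 kJ/h = -19.051 kW
Heat removed = 19051 W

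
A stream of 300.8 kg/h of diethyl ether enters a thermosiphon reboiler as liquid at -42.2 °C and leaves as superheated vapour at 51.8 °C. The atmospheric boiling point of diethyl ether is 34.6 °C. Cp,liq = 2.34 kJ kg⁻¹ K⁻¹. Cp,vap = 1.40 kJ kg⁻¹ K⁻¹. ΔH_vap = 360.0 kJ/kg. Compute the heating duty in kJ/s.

Q = 47.1 kJ/s

liquid -42.2→34.6 °C: 179.71 kJ/kg
vaporisation at 34.6 °C: 360 kJ/kg
vapour 34.6→51.8 °C: 24.08 kJ/kg
Δh = 179.71 + 360 + 24.08 = 563.79 kJ/kg
Q = ṁ·Δh = 300.8 kg/h × 563.79 kJ/kg = 169590 kJ/h
|Q| = 47.108 kW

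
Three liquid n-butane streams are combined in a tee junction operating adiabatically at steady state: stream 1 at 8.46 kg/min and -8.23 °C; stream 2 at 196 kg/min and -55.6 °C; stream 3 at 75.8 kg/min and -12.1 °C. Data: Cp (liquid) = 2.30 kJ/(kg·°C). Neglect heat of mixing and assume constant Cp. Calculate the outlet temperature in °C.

T_out = -42.4 °C

Energy balance with Q = 0: Σ ṁᵢCp,ᵢ(T_out − Tᵢ) = 0
T_out = Σ ṁᵢCp,ᵢTᵢ / Σ ṁᵢCp,ᵢ
      = -27334 / 644.6 = -42.405 °C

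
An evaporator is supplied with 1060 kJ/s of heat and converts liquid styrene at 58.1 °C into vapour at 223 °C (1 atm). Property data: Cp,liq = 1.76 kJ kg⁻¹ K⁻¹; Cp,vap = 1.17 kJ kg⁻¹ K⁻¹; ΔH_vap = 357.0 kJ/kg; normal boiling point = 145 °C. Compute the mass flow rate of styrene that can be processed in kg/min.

Δh = 1.76×(145−58.1) + 357.0 + 1.17×(223−145) = 601.2 kJ/kg
Q = 1060 kJ/s = 1060 kJ/s = 63600 kJ/min
ṁ = Q/Δh = 63600 / 601.2 = 105.79 kg/min

ṁ = 106 kg/min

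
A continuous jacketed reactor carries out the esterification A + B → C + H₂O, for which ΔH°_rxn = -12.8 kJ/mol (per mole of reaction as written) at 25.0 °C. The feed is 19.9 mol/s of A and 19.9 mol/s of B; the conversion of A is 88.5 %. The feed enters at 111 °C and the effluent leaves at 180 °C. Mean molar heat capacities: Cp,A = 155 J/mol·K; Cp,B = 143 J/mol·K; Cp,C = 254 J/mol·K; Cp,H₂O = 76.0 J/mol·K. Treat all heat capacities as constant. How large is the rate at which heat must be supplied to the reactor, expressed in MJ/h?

Q_in = 976 MJ/h

Extent of reaction ξ = 0.885 × 19.9 = 17.611 mol/s
Reaction term: ξ·ΔH°_rxn = 17.611 × -12.8 = -225.43 kJ/s
Sensible, feed 111→25 °C: -510 kJ/s
Outlet flows (mol/s): A 2.2885, B 2.2885, C 17.611, H₂O 17.611
Sensible, products 25→180 °C: 1006.5 kJ/s
Q = ΔH = 271.11 kJ/s = 271.11 kW
Heat supplied = 975.99 MJ/h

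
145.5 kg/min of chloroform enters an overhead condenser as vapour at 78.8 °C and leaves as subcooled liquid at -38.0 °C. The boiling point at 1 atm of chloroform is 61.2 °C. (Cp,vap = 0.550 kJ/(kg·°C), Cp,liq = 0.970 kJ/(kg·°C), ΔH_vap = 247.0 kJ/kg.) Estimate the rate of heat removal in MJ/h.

Q_c = 3080 MJ/h

vapour 78.8→61.2 °C: -9.68 kJ/kg
condensation at 61.2 °C: -247 kJ/kg
liquid 61.2→-38.0 °C: -96.224 kJ/kg
Δh = -9.68 + -247 + -96.224 = -352.9 kJ/kg
Q = ṁ·Δh = 145.5 kg/min × -352.9 kJ/kg = -51348 kJ/min
|Q| = 855.79 kW = 3080.9 MJ/h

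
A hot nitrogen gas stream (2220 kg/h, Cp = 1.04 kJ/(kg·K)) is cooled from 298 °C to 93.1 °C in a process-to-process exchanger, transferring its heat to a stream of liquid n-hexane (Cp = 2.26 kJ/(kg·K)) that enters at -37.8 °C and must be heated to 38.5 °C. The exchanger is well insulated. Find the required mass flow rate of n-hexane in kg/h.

ṁ_c = 2740 kg/h

Heat released by hot stream: Q = 2220 × 1.04 × (298 − 93.1) = 473070 kJ/h
Energy balance on cold side (adiabatic exchanger): Q = ṁ_c·Cp_c·(T_c,out − T_c,in)
ṁ_c = 473070 / [2.26 × (38.5 − -37.8)] = 2743.4 kg/h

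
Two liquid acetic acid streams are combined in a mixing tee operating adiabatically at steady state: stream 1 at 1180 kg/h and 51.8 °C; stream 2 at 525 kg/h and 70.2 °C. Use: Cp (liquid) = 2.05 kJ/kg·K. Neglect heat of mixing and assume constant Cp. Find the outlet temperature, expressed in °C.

Adiabatic, steady state ⇒ Σ ṁᵢCp,ᵢ(T_out − Tᵢ) = 0
Σ ṁᵢCp,ᵢTᵢ = 1180×2.05×51.8 + 525×2.05×70.2 = 200860
Σ ṁᵢCp,ᵢ = 1180×2.05 + 525×2.05 = 3495.2
T_out = 200860 / 3495.2 = 57.466 °C

T_out = 57.5 °C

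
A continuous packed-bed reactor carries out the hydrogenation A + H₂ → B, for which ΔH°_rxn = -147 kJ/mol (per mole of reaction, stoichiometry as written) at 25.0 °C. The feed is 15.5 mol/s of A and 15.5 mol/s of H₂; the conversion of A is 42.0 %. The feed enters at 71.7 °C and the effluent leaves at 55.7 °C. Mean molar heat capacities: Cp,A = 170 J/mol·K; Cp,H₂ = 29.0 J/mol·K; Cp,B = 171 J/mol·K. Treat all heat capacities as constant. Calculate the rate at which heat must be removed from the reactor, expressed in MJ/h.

Q_out = 3640 MJ/h

Extent of reaction ξ = 0.420 × 15.5 = 6.51 mol/s
Reaction term: ξ·ΔH°_rxn = 6.51 × -147 = -956.97 kJ/s
Sensible, feed 71.7→25 °C: -144.05 kJ/s
Outlet flows (mol/s): A 8.99, H₂ 8.99, B 6.51
Sensible, products 25→55.7 °C: 89.098 kJ/s
Q = ΔH = -1011.9 kJ/s = -1011.9 kW
Heat removed = 3642.9 MJ/h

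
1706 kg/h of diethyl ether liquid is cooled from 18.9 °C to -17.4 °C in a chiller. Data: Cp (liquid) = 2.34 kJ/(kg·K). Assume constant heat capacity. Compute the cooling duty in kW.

Q = ṁ·Cp·ΔT = 1706 × 2.34 × (-17.4 − 18.9) = -144910 kJ/h
Converting: 144910 / 3600 s = 40.253 kW

Q_c = 40.3 kW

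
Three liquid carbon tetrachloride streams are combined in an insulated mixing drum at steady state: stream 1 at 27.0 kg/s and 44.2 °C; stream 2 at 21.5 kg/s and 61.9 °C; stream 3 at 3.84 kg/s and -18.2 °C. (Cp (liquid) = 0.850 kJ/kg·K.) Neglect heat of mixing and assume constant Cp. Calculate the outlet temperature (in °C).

Adiabatic, steady state ⇒ Σ ṁᵢCp,ᵢ(T_out − Tᵢ) = 0
Σ ṁᵢCp,ᵢTᵢ = 27.0×0.850×44.2 + 21.5×0.850×61.9 + 3.84×0.850×-18.2 = 2086.2
Σ ṁᵢCp,ᵢ = 27.0×0.850 + 21.5×0.850 + 3.84×0.850 = 44.489
T_out = 2086.2 / 44.489 = 46.893 °C

T_out = 46.9 °C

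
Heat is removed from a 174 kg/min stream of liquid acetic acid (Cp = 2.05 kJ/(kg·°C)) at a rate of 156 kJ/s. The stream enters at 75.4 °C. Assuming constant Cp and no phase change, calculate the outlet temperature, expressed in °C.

Q = 156 kJ/s = 9360 kJ/min
ΔT = Q/(ṁ·Cp) = 9360/(174×2.05) = 26.241 K
T_out = 75.4 − 26.241 = 49.159 °C

T_out = 49.2 °C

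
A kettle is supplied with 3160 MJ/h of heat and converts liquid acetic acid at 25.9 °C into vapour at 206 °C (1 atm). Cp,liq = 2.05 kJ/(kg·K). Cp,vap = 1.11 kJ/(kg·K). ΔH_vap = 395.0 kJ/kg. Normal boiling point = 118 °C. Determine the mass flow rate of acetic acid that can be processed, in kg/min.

Δh = 2.05×(118−25.9) + 395.0 + 1.11×(206−118) = 681.48 kJ/kg
Q = 3160 MJ/h = 877.78 kJ/s = 52667 kJ/min
ṁ = Q/Δh = 52667 / 681.48 = 77.282 kg/min

ṁ = 77.3 kg/min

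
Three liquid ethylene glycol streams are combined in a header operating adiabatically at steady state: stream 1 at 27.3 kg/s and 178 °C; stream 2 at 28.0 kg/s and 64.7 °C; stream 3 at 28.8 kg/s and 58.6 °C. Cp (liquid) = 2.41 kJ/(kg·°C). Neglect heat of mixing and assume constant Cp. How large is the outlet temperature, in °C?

T_out = 99.4 °C

Energy balance with Q = 0: Σ ṁᵢCp,ᵢ(T_out − Tᵢ) = 0
T_out = Σ ṁᵢCp,ᵢTᵢ / Σ ṁᵢCp,ᵢ
      = 20144 / 202.68 = 99.39 °C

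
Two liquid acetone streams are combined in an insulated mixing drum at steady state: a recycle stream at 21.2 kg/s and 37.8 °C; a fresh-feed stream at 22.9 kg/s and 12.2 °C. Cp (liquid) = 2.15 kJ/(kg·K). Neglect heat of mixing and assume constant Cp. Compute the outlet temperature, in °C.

No heat crosses the boundary, so H_out = H_in.
Σ ṁᵢCp,ᵢTᵢ = 21.2×2.15×37.8 + 22.9×2.15×12.2 = 2323.6
Σ ṁᵢCp,ᵢ = 21.2×2.15 + 22.9×2.15 = 94.815
T_out = 2323.6 / 94.815 = 24.507 °C

T_out = 24.5 °C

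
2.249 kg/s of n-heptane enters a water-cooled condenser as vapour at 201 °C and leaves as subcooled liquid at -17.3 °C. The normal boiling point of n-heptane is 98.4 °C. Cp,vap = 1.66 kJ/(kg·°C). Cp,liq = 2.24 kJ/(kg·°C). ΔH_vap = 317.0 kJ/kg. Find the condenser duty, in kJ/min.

Q_c = 101000 kJ/min

vapour 201→98.4 °C: -170.32 kJ/kg
condensation at 98.4 °C: -317 kJ/kg
liquid 98.4→-17.3 °C: -259.17 kJ/kg
Δh = -170.32 + -317 + -259.17 = -746.48 kJ/kg
Q = ṁ·Δh = 2.249 kg/s × -746.48 kJ/kg = -1678.8 kJ/s
|Q| = 1678.8 kW = 100730 kJ/min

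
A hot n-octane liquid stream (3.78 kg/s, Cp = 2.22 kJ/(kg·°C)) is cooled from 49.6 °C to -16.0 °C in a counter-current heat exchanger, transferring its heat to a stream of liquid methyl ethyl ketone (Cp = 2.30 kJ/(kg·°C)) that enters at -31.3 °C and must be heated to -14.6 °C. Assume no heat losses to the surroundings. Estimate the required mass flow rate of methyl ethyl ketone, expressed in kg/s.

ṁ_c = 14.3 kg/s

Heat released by hot stream: Q = 3.78 × 2.22 × (49.6 − -16.0) = 550.49 kJ/s
Energy balance on cold side (adiabatic exchanger): Q = ṁ_c·Cp_c·(T_c,out − T_c,in)
ṁ_c = 550.49 / [2.30 × (-14.6 − -31.3)] = 14.332 kg/s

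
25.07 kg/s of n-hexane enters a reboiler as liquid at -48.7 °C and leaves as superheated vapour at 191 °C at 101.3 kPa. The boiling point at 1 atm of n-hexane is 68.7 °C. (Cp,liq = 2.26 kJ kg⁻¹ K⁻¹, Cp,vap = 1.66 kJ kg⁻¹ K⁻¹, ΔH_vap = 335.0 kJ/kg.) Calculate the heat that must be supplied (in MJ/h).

Q = 72500 MJ/h

liquid -48.7→68.7 °C: 265.32 kJ/kg
vaporisation at 68.7 °C: 335 kJ/kg
vapour 68.7→191 °C: 203.02 kJ/kg
Δh = 265.32 + 335 + 203.02 = 803.34 kJ/kg
Q = ṁ·Δh = 25.07 kg/s × 803.34 kJ/kg = 20140 kJ/s
|Q| = 20140 kW = 72503 MJ/h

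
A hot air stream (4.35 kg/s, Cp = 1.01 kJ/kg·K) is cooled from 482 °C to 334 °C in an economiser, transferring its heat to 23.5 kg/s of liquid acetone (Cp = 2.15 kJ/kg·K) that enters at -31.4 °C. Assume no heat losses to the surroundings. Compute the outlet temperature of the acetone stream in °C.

T_c,out = -18.5 °C

Heat released by hot stream: Q = 4.35 × 1.01 × (482 − 334) = 650.24 kJ/s
Energy balance on cold side (adiabatic exchanger): Q = ṁ_c·Cp_c·(T_c,out − T_c,in)
T_c,out = -31.4 + 650.24/(23.5 × 2.15) = -18.53 °C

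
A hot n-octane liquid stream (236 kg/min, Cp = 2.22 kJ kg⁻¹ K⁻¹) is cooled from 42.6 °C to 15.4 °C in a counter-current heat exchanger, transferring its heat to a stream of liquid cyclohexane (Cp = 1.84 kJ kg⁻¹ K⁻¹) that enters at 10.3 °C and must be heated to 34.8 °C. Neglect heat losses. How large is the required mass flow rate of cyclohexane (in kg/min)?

ṁ_c = 316 kg/min

Heat released by hot stream: Q = 236 × 2.22 × (42.6 − 15.4) = 14251 kJ/min
Energy balance on cold side (adiabatic exchanger): Q = ṁ_c·Cp_c·(T_c,out − T_c,in)
ṁ_c = 14251 / [1.84 × (34.8 − 10.3)] = 316.12 kg/min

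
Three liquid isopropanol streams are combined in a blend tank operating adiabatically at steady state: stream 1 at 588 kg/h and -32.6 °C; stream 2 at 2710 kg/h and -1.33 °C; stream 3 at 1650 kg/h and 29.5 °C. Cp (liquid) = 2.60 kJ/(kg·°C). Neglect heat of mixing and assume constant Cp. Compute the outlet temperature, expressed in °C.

Energy balance with Q = 0: Σ ṁᵢCp,ᵢ(T_out − Tᵢ) = 0
T_out = Σ ṁᵢCp,ᵢTᵢ / Σ ṁᵢCp,ᵢ
      = 67345 / 12865 = 5.2348 °C

T_out = 5.23 °C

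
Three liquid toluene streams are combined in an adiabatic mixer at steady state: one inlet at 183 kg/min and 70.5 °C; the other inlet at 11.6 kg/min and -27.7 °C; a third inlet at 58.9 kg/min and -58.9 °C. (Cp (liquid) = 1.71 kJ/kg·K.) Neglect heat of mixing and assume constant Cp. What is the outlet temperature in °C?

No heat crosses the boundary, so H_out = H_in.
Σ ṁᵢCp,ᵢTᵢ = 183×1.71×70.5 + 11.6×1.71×-27.7 + 58.9×1.71×-58.9 = 15580
Σ ṁᵢCp,ᵢ = 183×1.71 + 11.6×1.71 + 58.9×1.71 = 433.49
T_out = 15580 / 433.49 = 35.941 °C

T_out = 35.9 °C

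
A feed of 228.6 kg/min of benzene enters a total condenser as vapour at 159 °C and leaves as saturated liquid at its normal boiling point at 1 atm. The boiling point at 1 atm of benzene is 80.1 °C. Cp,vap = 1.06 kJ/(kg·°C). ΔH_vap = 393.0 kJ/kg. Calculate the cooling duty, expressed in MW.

vapour 159→80.1 °C: -83.634 kJ/kg
condensation at 80.1 °C: -393 kJ/kg
Δh = -83.634 + -393 = -476.63 kJ/kg
Q = ṁ·Δh = 228.6 kg/min × -476.63 kJ/kg = -108960 kJ/min
|Q| = 1816 kW = 1.816 MW

Q_c = 1.82 MW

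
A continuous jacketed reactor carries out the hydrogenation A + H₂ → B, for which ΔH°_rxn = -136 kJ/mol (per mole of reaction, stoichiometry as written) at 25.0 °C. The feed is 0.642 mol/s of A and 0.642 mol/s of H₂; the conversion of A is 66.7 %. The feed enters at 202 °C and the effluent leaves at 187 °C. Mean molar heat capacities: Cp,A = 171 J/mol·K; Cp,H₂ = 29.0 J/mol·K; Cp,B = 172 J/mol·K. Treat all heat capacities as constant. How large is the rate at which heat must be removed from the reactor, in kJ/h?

Extent of reaction ξ = 0.667 × 0.642 = 0.42821 mol/s
Reaction term: ξ·ΔH°_rxn = 0.42821 × -136 = -58.237 kJ/s
Sensible, feed 202→25 °C: -22.727 kJ/s
Outlet flows (mol/s): A 0.21379, H₂ 0.21379, B 0.42821
Sensible, products 25→187 °C: 18.858 kJ/s
Q = ΔH = -62.105 kJ/s = -62.105 kW
Heat removed = 223580 kJ/h

Q_out = 224000 kJ/h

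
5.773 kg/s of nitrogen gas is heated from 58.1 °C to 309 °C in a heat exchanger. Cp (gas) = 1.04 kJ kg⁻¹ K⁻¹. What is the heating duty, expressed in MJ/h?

Q = 5420 MJ/h

Q = ṁ·Cp·ΔT = 5.773 × 1.04 × (309 − 58.1) = 1506.4 kJ/s
Heating duty = 5423 MJ/h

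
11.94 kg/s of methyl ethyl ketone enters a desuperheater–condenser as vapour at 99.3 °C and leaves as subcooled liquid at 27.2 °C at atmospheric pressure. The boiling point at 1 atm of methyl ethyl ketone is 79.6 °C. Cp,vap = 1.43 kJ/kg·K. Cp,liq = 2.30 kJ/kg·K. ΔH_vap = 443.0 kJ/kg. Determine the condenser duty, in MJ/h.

vapour 99.3→79.6 °C: -28.171 kJ/kg
condensation at 79.6 °C: -443 kJ/kg
liquid 79.6→27.2 °C: -120.52 kJ/kg
Δh = -28.171 + -443 + -120.52 = -591.69 kJ/kg
Q = ṁ·Δh = 11.94 kg/s × -591.69 kJ/kg = -7064.8 kJ/s
|Q| = 7064.8 kW = 25433 MJ/h

Q_c = 25400 MJ/h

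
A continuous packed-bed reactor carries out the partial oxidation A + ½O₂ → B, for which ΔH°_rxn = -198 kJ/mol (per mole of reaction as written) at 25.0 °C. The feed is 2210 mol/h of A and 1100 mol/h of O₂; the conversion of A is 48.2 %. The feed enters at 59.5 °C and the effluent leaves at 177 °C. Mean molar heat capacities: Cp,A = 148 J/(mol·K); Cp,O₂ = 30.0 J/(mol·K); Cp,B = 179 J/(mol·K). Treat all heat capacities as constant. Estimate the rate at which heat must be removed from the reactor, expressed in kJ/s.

Q_out = 46.1 kJ/s

Extent of reaction ξ = 0.482 × 2210 = 1065.2 mol/h
Reaction term: ξ·ΔH°_rxn = 1065.2 × -198 = -210910 kJ/h
Sensible, feed 59.5→25 °C: -12423 kJ/h
Outlet flows (mol/h): A 1144.8, O₂ 567.39, B 1065.2
Sensible, products 25→177 °C: 57323 kJ/h
Q = ΔH = -166010 kJ/h = -46.115 kW
Heat removed = 46.115 kJ/s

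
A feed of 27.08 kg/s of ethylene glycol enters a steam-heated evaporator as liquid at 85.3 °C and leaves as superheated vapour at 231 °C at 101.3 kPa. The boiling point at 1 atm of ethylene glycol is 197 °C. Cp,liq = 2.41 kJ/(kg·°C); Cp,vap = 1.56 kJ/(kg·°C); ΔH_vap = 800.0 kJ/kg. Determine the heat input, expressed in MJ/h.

Q = 109000 MJ/h

liquid 85.3→197 °C: 269.2 kJ/kg
vaporisation at 197 °C: 800 kJ/kg
vapour 197→231 °C: 53.04 kJ/kg
Δh = 269.2 + 800 + 53.04 = 1122.2 kJ/kg
Q = ṁ·Δh = 27.08 kg/s × 1122.2 kJ/kg = 30390 kJ/s
|Q| = 30390 kW = 109400 MJ/h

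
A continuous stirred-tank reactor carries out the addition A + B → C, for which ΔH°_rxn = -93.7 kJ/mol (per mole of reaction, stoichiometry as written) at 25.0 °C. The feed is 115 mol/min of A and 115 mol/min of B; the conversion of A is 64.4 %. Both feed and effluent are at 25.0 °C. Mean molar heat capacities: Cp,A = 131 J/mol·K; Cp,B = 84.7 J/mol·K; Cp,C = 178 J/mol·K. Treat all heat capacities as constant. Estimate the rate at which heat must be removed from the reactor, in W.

Q_out = 116000 W

Extent of reaction ξ = 0.644 × 115 = 74.06 mol/min
Reaction term: ξ·ΔH°_rxn = 74.06 × -93.7 = -6939.4 kJ/min
Q = ΔH = -6939.4 kJ/min = -115.66 kW
Heat removed = 115660 W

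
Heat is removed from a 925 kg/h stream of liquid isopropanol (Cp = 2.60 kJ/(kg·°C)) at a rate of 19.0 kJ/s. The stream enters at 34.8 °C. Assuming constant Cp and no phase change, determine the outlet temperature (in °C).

T_out = 6.36 °C

Q = 19.0 kJ/s = 68400 kJ/h
ΔT = Q/(ṁ·Cp) = 68400/(925×2.60) = 28.441 K
T_out = 34.8 − 28.441 = 6.3593 °C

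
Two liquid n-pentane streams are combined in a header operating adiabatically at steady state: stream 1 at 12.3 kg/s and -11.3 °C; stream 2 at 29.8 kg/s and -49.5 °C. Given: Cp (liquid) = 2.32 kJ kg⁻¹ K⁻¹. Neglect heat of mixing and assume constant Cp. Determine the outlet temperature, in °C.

T_out = -38.3 °C

No heat crosses the boundary, so H_out = H_in.
T_out = Σ ṁᵢCp,ᵢTᵢ / Σ ṁᵢCp,ᵢ
      = -3744.7 / 97.672 = -38.339 °C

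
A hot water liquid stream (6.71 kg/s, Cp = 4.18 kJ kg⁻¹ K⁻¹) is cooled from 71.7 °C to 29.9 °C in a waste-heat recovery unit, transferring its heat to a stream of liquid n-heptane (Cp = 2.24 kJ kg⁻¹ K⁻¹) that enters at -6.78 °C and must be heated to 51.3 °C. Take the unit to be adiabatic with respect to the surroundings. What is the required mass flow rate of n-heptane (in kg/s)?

ṁ_c = 9.01 kg/s

Heat released by hot stream: Q = 6.71 × 4.18 × (71.7 − 29.9) = 1172.4 kJ/s
Energy balance on cold side (adiabatic exchanger): Q = ṁ_c·Cp_c·(T_c,out − T_c,in)
ṁ_c = 1172.4 / [2.24 × (51.3 − -6.78)] = 9.0116 kg/s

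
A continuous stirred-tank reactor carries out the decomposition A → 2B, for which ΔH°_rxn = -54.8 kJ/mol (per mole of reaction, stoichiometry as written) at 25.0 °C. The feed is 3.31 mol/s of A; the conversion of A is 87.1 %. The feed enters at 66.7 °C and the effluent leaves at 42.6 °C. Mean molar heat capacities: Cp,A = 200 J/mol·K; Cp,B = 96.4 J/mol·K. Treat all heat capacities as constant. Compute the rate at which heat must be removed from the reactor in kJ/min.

Extent of reaction ξ = 0.871 × 3.31 = 2.883 mol/s
Reaction term: ξ·ΔH°_rxn = 2.883 × -54.8 = -157.99 kJ/s
Sensible, feed 66.7→25 °C: -27.605 kJ/s
Outlet flows (mol/s): A 0.42699, B 5.766
Sensible, products 25→42.6 °C: 11.286 kJ/s
Q = ΔH = -174.31 kJ/s = -174.31 kW
Heat removed = 10459 kJ/min

Q_out = 10500 kJ/min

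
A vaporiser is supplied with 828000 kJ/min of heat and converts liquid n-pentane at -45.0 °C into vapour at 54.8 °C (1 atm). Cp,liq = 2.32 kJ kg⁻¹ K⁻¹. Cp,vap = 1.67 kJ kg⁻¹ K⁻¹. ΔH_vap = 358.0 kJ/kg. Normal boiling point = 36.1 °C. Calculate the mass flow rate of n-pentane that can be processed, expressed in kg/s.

ṁ = 23.9 kg/s

Δh = 2.32×(36.1−-45.0) + 358.0 + 1.67×(54.8−36.1) = 577.38 kJ/kg
Q = 828000 kJ/min = 13800 kJ/s = 13800 kJ/s
ṁ = Q/Δh = 13800 / 577.38 = 23.901 kg/s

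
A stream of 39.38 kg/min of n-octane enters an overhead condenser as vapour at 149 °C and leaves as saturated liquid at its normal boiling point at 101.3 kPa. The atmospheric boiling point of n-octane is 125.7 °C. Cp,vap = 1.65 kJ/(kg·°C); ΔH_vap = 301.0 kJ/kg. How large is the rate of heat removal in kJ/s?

Q_c = 223 kJ/s

vapour 149→125.7 °C: -38.445 kJ/kg
condensation at 125.7 °C: -301 kJ/kg
Δh = -38.445 + -301 = -339.44 kJ/kg
Q = ṁ·Δh = 39.38 kg/min × -339.44 kJ/kg = -13367 kJ/min
|Q| = 222.79 kW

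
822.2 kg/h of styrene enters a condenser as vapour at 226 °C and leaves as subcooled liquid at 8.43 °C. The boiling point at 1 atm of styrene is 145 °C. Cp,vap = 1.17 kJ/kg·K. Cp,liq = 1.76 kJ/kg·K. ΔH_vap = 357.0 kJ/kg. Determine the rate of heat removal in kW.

Q_c = 158 kW

vapour 226→145 °C: -94.77 kJ/kg
condensation at 145 °C: -357 kJ/kg
liquid 145→8.43 °C: -240.36 kJ/kg
Δh = -94.77 + -357 + -240.36 = -692.13 kJ/kg
Q = ṁ·Δh = 822.2 kg/h × -692.13 kJ/kg = -569070 kJ/h
|Q| = 158.08 kW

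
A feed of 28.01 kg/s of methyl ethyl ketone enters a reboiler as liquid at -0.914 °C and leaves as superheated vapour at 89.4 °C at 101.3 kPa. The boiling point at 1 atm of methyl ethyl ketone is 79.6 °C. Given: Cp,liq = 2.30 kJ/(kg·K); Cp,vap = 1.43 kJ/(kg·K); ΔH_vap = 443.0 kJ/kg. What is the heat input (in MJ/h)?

liquid -0.914→79.6 °C: 185.18 kJ/kg
vaporisation at 79.6 °C: 443 kJ/kg
vapour 79.6→89.4 °C: 14.014 kJ/kg
Δh = 185.18 + 443 + 14.014 = 642.2 kJ/kg
Q = ṁ·Δh = 28.01 kg/s × 642.2 kJ/kg = 17988 kJ/s
|Q| = 17988 kW = 64756 MJ/h

Q = 64800 MJ/h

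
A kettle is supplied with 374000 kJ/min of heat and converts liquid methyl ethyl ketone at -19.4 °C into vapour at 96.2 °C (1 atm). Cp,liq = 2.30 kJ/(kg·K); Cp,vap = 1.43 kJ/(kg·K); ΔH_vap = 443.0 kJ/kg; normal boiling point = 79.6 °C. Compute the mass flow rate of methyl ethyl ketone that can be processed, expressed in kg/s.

ṁ = 8.98 kg/s

Δh = 2.30×(79.6−-19.4) + 443.0 + 1.43×(96.2−79.6) = 694.44 kJ/kg
Q = 374000 kJ/min = 6233.3 kJ/s = 6233.3 kJ/s
ṁ = Q/Δh = 6233.3 / 694.44 = 8.9761 kg/s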